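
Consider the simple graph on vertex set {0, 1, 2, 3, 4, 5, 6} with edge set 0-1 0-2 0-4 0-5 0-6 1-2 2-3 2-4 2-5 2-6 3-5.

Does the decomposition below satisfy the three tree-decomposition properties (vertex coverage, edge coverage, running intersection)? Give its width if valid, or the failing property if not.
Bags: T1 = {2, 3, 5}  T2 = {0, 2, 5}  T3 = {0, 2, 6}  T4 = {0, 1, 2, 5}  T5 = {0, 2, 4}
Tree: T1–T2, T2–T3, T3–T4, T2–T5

A tree decomposition must satisfy three properties: every vertex lies in some bag; for every edge, both endpoints lie together in some bag; and for every vertex, the bags containing it form a connected subtree. Here bags containing vertex 5 are not connected in the tree, so the decomposition is invalid.

No — bags containing vertex 5 are not connected in the tree.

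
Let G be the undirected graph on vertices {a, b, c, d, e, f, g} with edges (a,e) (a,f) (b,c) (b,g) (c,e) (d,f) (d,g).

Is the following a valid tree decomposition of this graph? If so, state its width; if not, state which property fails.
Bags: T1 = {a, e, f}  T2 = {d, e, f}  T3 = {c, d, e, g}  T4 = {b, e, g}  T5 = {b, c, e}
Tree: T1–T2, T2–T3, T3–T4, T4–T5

A tree decomposition must satisfy three properties: every vertex lies in some bag; for every edge, both endpoints lie together in some bag; and for every vertex, the bags containing it form a connected subtree. Here bags containing vertex c are not connected in the tree, so the decomposition is invalid.

No — bags containing vertex c are not connected in the tree.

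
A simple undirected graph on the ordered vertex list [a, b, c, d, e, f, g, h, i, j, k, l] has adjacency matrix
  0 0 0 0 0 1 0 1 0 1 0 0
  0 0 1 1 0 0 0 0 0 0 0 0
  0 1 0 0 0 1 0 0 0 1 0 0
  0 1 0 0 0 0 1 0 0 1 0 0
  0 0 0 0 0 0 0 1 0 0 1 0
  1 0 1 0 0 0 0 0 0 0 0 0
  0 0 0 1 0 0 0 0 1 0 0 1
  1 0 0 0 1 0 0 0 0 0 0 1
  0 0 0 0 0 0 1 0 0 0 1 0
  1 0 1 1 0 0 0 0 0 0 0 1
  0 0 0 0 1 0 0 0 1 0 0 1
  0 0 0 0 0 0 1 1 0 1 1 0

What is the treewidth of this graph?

A width-3 tree decomposition is:
Bags: B1 = {b, c, d, f}  B2 = {c, d, f, j}  B3 = {a, d, f, j}  B4 = {a, d, g, j}  B5 = {a, g, j, l}  B6 = {a, g, h, l}  B7 = {g, h, i, l}  B8 = {h, i, k, l}  B9 = {e, h, i, k}
Tree: B1–B2, B2–B3, B3–B4, B4–B5, B5–B6, B6–B7, B7–B8, B8–B9
Every bag has size at most 4, so the width is 4 − 1 = 3 and tw(G) ≤ 3. For the lower bound: the 4 vertex sets {b,c,f}, {d}, {j}, {a,g,h,l} are disjoint, each induces a connected subgraph, and every pair is joined by at least one edge of G. Contracting each set to a single vertex therefore yields K_{4} as a minor, and since treewidth is minor-monotone, tw(G) ≥ tw(K_{4}) = 3. Hence tw(G) = 3 exactly.

3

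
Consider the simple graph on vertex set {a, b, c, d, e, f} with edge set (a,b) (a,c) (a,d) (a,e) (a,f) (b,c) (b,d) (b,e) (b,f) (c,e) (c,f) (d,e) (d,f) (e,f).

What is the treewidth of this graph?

A width-4 tree decomposition is:
Bags: B1 = {a, b, c, e, f}  B2 = {a, b, d, e, f}
Tree: B1–B2
Every bag has size at most 5, so the width is 5 − 1 = 4 and tw(G) ≤ 4. Conversely, {a, b, d, e, f} is a clique of size 5, and the vertices of any clique must share a bag in every tree decomposition; so some bag has ≥ 5 vertices and tw(G) ≥ 4. Hence tw(G) = 4 exactly.

4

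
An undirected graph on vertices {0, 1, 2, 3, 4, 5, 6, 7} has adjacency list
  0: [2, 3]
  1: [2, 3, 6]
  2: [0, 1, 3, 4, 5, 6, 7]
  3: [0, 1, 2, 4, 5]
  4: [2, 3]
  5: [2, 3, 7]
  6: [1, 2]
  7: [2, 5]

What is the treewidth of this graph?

A width-2 tree decomposition is:
Bags: B1 = {1, 2, 3}  B2 = {1, 2, 6}  B3 = {2, 3, 5}  B4 = {2, 3, 4}  B5 = {2, 5, 7}  B6 = {0, 2, 3}
Tree: B1–B2, B1–B3, B3–B4, B3–B5, B4–B6
The largest bag has 3 vertices, giving width 2; this decomposition certifies tw(G) ≤ 2. For the lower bound, the 3 vertices {0, 2, 3} are pairwise adjacent, and any tree decomposition puts a clique entirely inside one bag — forcing width ≥ 2. The upper and lower bounds meet at 2, so that is the treewidth.

2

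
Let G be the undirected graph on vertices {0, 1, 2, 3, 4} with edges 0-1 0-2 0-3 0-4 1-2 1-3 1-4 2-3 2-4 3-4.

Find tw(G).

A width-4 tree decomposition is:
Bags: B1 = {0, 1, 2, 3, 4}
Tree: (single bag)
A single bag containing all 5 vertices is trivially a valid decomposition of width 4. Conversely, {0, 1, 2, 3, 4} is a clique of size 5, and the vertices of any clique must share a bag in every tree decomposition; so some bag has ≥ 5 vertices and tw(G) ≥ 4. Hence tw(G) = 4 exactly.

4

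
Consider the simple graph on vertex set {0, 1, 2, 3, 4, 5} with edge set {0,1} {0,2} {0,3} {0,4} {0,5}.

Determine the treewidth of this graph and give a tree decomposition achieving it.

The largest bag has 2 vertices, giving width 1; this decomposition certifies tw(G) ≤ 1. G has an edge, so its treewidth is at least 1. Combining the bounds, tw(G) = 1.

Treewidth 1.
One such decomposition:
Bags: B1 = {0, 3}  B2 = {0, 1}  B3 = {0, 5}  B4 = {0, 2}  B5 = {0, 4}
Tree: B1–B2, B2–B3, B2–B4, B3–B5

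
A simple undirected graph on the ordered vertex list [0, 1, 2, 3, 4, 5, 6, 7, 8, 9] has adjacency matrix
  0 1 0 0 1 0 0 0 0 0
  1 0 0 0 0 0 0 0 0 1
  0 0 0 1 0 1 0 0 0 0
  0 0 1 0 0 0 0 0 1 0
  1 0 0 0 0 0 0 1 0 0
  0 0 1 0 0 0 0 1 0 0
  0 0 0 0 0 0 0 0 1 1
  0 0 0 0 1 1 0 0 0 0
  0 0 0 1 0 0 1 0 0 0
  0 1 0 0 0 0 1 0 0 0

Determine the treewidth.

A width-2 tree decomposition is:
Bags: B1 = {3, 6, 8}  B2 = {3, 6, 9}  B3 = {1, 3, 9}  B4 = {0, 1, 3}  B5 = {0, 3, 4}  B6 = {3, 4, 7}  B7 = {3, 5, 7}  B8 = {2, 3, 5}
Tree: B1–B2, B2–B3, B3–B4, B4–B5, B5–B6, B6–B7, B7–B8
The largest bag has 3 vertices, giving width 2; this decomposition certifies tw(G) ≤ 2. The edges 3–8–6–9–1–0–4–7–5–2–3 form a cycle, so G is not a tree and its treewidth is at least 2. The upper and lower bounds meet at 2, so that is the treewidth.

2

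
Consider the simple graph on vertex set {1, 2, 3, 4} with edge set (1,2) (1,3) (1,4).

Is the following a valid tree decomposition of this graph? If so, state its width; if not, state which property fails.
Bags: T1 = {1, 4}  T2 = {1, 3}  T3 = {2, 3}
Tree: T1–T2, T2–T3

No — edge (1,2) lies in no bag.

A tree decomposition must satisfy three properties: every vertex lies in some bag; for every edge, both endpoints lie together in some bag; and for every vertex, the bags containing it form a connected subtree. Here edge (1,2) lies in no bag, so the decomposition is invalid.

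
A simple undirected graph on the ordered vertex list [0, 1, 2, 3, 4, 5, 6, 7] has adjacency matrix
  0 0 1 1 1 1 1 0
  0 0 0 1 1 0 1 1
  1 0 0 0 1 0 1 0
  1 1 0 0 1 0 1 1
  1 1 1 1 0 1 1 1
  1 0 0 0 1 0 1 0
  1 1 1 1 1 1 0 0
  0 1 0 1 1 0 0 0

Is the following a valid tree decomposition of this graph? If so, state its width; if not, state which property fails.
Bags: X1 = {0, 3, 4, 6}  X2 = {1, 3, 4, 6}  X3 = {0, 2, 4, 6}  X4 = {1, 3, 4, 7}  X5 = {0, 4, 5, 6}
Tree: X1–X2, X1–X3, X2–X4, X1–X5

Yes; width 3.

Every vertex of G appears in some bag (union = {0, 1, 2, 3, 4, 5, 6, 7}); every edge is covered by a bag; and for each vertex v the set of bags containing v is connected in the bag tree. The decomposition is therefore valid. The largest bag has 4 vertices, so the width is 3.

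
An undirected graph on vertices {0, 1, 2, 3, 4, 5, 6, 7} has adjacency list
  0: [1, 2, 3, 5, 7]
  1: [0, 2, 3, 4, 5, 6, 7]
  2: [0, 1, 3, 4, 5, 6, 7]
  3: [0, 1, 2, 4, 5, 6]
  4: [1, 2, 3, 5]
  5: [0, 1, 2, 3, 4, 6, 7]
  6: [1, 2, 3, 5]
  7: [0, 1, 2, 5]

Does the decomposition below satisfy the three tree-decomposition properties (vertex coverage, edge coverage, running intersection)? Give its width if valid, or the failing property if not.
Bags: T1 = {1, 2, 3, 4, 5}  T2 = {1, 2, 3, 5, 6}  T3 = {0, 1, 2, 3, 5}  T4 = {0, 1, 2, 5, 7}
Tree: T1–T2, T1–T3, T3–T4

Checking the three conditions: (i) the bags cover all of {0, 1, 2, 3, 4, 5, 6, 7}; (ii) for each edge, some bag contains both endpoints; (iii) the bags containing any fixed vertex form a subtree. All hold, so the decomposition is valid with width 5 − 1 = 4.

Yes; width 4.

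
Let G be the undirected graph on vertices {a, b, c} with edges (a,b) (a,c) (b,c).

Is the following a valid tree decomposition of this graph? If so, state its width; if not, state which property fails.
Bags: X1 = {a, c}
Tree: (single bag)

No — vertex b appears in no bag.

A tree decomposition must satisfy three properties: every vertex lies in some bag; for every edge, both endpoints lie together in some bag; and for every vertex, the bags containing it form a connected subtree. Here vertex b appears in no bag, so the decomposition is invalid.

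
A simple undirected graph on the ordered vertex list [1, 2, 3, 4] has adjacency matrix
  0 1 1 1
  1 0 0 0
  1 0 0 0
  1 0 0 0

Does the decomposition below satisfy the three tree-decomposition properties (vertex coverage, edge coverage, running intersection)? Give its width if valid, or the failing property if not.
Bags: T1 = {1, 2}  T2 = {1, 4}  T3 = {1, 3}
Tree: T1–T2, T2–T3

Yes; width 1.

Vertex coverage: the bags together contain {1, 2, 3, 4}, the full vertex set. Edge coverage: each edge of G has both endpoints in at least one bag. Running intersection: for every vertex, the bags containing it form a connected subtree. All three properties hold, so this is a valid tree decomposition of width max|bag| − 1 = 1, and hence tw(G) ≤ 1.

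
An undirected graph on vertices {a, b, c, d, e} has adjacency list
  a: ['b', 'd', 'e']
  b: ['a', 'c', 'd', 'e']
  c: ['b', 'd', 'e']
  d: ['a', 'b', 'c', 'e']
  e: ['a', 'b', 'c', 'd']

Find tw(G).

3

A width-3 tree decomposition is:
Bags: B1 = {b, c, d, e}  B2 = {a, b, d, e}
Tree: B1–B2
Each bag holds 4 vertices, so the decomposition has width 3, which upper-bounds the treewidth. On the other hand G contains the 4-clique {b, c, d, e}. A clique must lie in a single bag of any decomposition, so no decomposition can have width below 3. Hence tw(G) = 3 exactly.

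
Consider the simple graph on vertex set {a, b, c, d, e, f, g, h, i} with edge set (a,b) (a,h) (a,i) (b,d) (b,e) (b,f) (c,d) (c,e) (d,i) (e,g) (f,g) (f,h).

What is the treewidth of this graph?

3

A width-3 tree decomposition is:
Bags: B1 = {e, f, g, h}  B2 = {b, e, f, h}  B3 = {a, b, e, h}  B4 = {a, b, c, e}  B5 = {a, b, c, d}  B6 = {a, c, d, i}
Tree: B1–B2, B2–B3, B3–B4, B4–B5, B5–B6
Every bag has size at most 4, so the width is 4 − 1 = 3 and tw(G) ≤ 3. For the lower bound: the 4 vertex sets {f,g,h}, {e}, {b}, {a,c,d,i} are disjoint, each induces a connected subgraph, and every pair is joined by at least one edge of G. Contracting each set to a single vertex therefore yields K_{4} as a minor, and since treewidth is minor-monotone, tw(G) ≥ tw(K_{4}) = 3. Therefore the treewidth is 3.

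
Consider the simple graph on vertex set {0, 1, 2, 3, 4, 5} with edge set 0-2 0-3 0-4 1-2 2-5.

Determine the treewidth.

1

A width-1 tree decomposition is:
Bags: B1 = {0, 2}  B2 = {2, 5}  B3 = {0, 3}  B4 = {0, 4}  B5 = {1, 2}
Tree: B1–B2, B1–B3, B3–B4, B1–B5
Every bag has size at most 2, so the width is 2 − 1 = 1 and tw(G) ≤ 1. Any graph with an edge has treewidth ≥ 1, and G has the edge 0–2. Therefore the treewidth is 1.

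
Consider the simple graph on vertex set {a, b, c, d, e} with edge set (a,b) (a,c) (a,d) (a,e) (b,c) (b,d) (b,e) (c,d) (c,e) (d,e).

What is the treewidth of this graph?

A width-4 tree decomposition is:
Bags: B1 = {a, b, c, d, e}
Tree: (single bag)
With just one bag of size 5, the width is 5 − 1 = 4, so tw(G) ≤ 4. On the other hand G contains the 5-clique {a, b, c, d, e}. A clique must lie in a single bag of any decomposition, so no decomposition can have width below 4. Combining the bounds, tw(G) = 4.

4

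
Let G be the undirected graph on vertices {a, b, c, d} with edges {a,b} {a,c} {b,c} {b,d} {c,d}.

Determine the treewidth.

2

A width-2 tree decomposition is:
Bags: B1 = {a, b, c}  B2 = {b, c, d}
Tree: B1–B2
The largest bag has 3 vertices, giving width 2; this decomposition certifies tw(G) ≤ 2. On the other hand G contains the 3-clique {b, c, d}. A clique must lie in a single bag of any decomposition, so no decomposition can have width below 2. Therefore the treewidth is 2.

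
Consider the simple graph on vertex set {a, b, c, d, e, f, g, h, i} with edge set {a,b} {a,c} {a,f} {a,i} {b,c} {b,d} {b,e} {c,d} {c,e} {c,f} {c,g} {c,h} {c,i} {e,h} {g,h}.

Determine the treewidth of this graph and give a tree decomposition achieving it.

Treewidth 2.
One optimal decomposition is:
Bags: B1 = {a, c, i}  B2 = {a, b, c}  B3 = {b, c, d}  B4 = {b, c, e}  B5 = {c, e, h}  B6 = {c, g, h}  B7 = {a, c, f}
Tree: B1–B2, B2–B3, B3–B4, B4–B5, B5–B6, B2–B7

The largest bag has 3 vertices, giving width 2; this decomposition certifies tw(G) ≤ 2. On the other hand G contains the 3-clique {a, c, f}. A clique must lie in a single bag of any decomposition, so no decomposition can have width below 2. Combining the bounds, tw(G) = 2.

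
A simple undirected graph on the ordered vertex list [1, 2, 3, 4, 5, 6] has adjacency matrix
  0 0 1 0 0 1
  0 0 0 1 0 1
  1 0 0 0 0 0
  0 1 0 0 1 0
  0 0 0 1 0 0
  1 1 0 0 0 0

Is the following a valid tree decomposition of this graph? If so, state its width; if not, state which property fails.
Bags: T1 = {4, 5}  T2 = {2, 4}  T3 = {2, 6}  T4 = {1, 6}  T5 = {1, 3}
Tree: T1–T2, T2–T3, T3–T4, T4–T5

Checking the three conditions: (i) the bags cover all of {1, 2, 3, 4, 5, 6}; (ii) for each edge, some bag contains both endpoints; (iii) the bags containing any fixed vertex form a subtree. All hold, so the decomposition is valid with width 2 − 1 = 1.

Yes; width 1.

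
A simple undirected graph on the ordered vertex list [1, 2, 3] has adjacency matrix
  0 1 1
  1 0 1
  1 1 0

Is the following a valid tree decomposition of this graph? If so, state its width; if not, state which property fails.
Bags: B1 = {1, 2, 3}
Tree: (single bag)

Yes; width 2.

Every vertex of G appears in some bag (union = {1, 2, 3}); every edge is covered by a bag; and for each vertex v the set of bags containing v is connected in the bag tree. The decomposition is therefore valid. The largest bag has 3 vertices, so the width is 2.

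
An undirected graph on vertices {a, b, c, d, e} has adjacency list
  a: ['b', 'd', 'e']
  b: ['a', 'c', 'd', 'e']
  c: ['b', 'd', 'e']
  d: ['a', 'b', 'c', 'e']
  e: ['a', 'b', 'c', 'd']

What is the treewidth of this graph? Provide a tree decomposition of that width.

Every bag has size at most 4, so the width is 4 − 1 = 3 and tw(G) ≤ 3. Conversely, {b, c, d, e} is a clique of size 4, and the vertices of any clique must share a bag in every tree decomposition; so some bag has ≥ 4 vertices and tw(G) ≥ 3. Combining the bounds, tw(G) = 3.

Treewidth 3.
One such decomposition:
Bags: B1 = {a, b, d, e}  B2 = {b, c, d, e}
Tree: B1–B2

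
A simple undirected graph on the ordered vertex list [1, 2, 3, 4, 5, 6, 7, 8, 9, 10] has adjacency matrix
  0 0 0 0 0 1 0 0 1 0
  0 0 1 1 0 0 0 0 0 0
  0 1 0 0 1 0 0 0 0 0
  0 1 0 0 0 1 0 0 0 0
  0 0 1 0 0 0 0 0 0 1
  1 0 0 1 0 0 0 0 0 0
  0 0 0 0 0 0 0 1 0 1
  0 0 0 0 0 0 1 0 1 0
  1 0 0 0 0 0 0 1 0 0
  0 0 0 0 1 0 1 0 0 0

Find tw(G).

A width-2 tree decomposition is:
Bags: B1 = {7, 8, 9}  B2 = {7, 9, 10}  B3 = {5, 9, 10}  B4 = {3, 5, 9}  B5 = {2, 3, 9}  B6 = {2, 4, 9}  B7 = {4, 6, 9}  B8 = {1, 6, 9}
Tree: B1–B2, B2–B3, B3–B4, B4–B5, B5–B6, B6–B7, B7–B8
The largest bag has 3 vertices, giving width 2; this decomposition certifies tw(G) ≤ 2. The edges 9–8–7–10–5–3–2–4–6–1–9 form a cycle, so G is not a tree and its treewidth is at least 2. Combining the bounds, tw(G) = 2.

2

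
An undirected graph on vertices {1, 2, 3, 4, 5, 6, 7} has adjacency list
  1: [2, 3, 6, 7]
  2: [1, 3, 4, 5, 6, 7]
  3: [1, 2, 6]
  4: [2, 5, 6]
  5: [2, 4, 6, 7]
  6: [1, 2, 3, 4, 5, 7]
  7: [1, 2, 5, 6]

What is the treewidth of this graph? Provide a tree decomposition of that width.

Treewidth 3.
Bags: B1 = {2, 5, 6, 7}  B2 = {2, 4, 5, 6}  B3 = {1, 2, 6, 7}  B4 = {1, 2, 3, 6}
Tree: B1–B2, B1–B3, B3–B4

Every bag has size at most 4, so the width is 4 − 1 = 3 and tw(G) ≤ 3. Conversely, {1, 2, 3, 6} is a clique of size 4, and the vertices of any clique must share a bag in every tree decomposition; so some bag has ≥ 4 vertices and tw(G) ≥ 3. The upper and lower bounds meet at 3, so that is the treewidth.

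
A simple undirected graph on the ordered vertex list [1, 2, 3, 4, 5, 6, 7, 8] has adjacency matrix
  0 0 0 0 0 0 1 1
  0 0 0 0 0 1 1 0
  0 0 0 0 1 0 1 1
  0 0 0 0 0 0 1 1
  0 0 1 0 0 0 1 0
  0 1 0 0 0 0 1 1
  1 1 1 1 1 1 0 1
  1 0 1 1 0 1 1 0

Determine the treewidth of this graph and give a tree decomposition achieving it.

Treewidth 2.
One optimal decomposition is:
Bags: B1 = {6, 7, 8}  B2 = {2, 6, 7}  B3 = {1, 7, 8}  B4 = {3, 7, 8}  B5 = {4, 7, 8}  B6 = {3, 5, 7}
Tree: B1–B2, B1–B3, B1–B4, B4–B5, B4–B6

The largest bag has 3 vertices, giving width 2; this decomposition certifies tw(G) ≤ 2. On the other hand G contains the 3-clique {1, 7, 8}. A clique must lie in a single bag of any decomposition, so no decomposition can have width below 2. The upper and lower bounds meet at 2, so that is the treewidth.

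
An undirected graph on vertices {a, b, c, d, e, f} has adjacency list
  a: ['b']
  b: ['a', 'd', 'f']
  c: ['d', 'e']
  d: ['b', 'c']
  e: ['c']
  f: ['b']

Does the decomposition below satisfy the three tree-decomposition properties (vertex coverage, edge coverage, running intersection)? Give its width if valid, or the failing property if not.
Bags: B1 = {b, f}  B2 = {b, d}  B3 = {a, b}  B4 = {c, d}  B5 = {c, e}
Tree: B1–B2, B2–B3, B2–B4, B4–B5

Yes; width 1.

Vertex coverage: the bags together contain {a, b, c, d, e, f}, the full vertex set. Edge coverage: each edge of G has both endpoints in at least one bag. Running intersection: for every vertex, the bags containing it form a connected subtree. All three properties hold, so this is a valid tree decomposition of width max|bag| − 1 = 1, and hence tw(G) ≤ 1.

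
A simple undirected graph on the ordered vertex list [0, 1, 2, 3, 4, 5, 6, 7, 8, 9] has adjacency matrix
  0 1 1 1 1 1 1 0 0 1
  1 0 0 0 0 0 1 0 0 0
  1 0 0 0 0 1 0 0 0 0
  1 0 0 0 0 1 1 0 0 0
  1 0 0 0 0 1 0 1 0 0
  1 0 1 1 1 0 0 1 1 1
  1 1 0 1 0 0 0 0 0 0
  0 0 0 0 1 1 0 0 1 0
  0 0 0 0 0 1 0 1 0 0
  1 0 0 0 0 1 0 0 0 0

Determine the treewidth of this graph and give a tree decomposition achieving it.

Treewidth 2.
One optimal decomposition is:
Bags: B1 = {0, 2, 5}  B2 = {0, 5, 9}  B3 = {0, 3, 5}  B4 = {0, 3, 6}  B5 = {0, 4, 5}  B6 = {4, 5, 7}  B7 = {0, 1, 6}  B8 = {5, 7, 8}
Tree: B1–B2, B2–B3, B3–B4, B1–B5, B5–B6, B4–B7, B6–B8

Each bag holds 3 vertices, so the decomposition has width 2, which upper-bounds the treewidth. For the lower bound, the 3 vertices {0, 1, 6} are pairwise adjacent, and any tree decomposition puts a clique entirely inside one bag — forcing width ≥ 2. Combining the bounds, tw(G) = 2.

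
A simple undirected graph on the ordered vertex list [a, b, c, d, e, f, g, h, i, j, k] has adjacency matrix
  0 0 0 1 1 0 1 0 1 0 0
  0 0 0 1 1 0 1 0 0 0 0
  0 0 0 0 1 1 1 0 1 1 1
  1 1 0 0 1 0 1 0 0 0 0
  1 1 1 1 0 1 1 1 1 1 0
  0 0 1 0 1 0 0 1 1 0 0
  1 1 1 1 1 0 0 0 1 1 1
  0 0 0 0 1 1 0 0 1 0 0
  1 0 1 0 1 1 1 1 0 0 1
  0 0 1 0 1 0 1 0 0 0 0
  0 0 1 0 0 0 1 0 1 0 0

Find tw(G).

A width-3 tree decomposition is:
Bags: B1 = {c, e, g, j}  B2 = {c, e, g, i}  B3 = {c, e, f, i}  B4 = {a, e, g, i}  B5 = {a, d, e, g}  B6 = {b, d, e, g}  B7 = {e, f, h, i}  B8 = {c, g, i, k}
Tree: B1–B2, B2–B3, B2–B4, B4–B5, B5–B6, B3–B7, B2–B8
The largest bag has 4 vertices, giving width 3; this decomposition certifies tw(G) ≤ 3. On the other hand G contains the 4-clique {a, d, e, g}. A clique must lie in a single bag of any decomposition, so no decomposition can have width below 3. The upper and lower bounds meet at 3, so that is the treewidth.

3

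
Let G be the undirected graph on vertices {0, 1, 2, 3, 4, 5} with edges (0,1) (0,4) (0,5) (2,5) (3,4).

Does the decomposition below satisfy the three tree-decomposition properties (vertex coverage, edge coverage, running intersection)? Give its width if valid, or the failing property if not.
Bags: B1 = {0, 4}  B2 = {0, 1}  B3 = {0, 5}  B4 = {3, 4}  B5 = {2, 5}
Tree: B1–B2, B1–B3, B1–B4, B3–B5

Yes; width 1.

Checking the three conditions: (i) the bags cover all of {0, 1, 2, 3, 4, 5}; (ii) for each edge, some bag contains both endpoints; (iii) the bags containing any fixed vertex form a subtree. All hold, so the decomposition is valid with width 2 − 1 = 1.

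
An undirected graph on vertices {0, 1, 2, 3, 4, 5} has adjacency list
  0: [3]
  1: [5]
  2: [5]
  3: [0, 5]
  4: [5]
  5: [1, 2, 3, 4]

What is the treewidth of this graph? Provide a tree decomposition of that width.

Treewidth 1.
One optimal decomposition is:
Bags: B1 = {2, 5}  B2 = {1, 5}  B3 = {4, 5}  B4 = {3, 5}  B5 = {0, 3}
Tree: B1–B2, B2–B3, B1–B4, B4–B5

The largest bag has 2 vertices, giving width 1; this decomposition certifies tw(G) ≤ 1. Any graph with an edge has treewidth ≥ 1, and G has the edge 5–2. Combining the bounds, tw(G) = 1.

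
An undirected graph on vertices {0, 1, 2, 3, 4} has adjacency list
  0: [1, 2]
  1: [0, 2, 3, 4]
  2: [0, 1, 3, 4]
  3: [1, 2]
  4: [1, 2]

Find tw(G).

2

A width-2 tree decomposition is:
Bags: B1 = {1, 2, 3}  B2 = {1, 2, 4}  B3 = {0, 1, 2}
Tree: B1–B2, B1–B3
The largest bag has 3 vertices, giving width 2; this decomposition certifies tw(G) ≤ 2. On the other hand G contains the 3-clique {0, 1, 2}. A clique must lie in a single bag of any decomposition, so no decomposition can have width below 2. The upper and lower bounds meet at 2, so that is the treewidth.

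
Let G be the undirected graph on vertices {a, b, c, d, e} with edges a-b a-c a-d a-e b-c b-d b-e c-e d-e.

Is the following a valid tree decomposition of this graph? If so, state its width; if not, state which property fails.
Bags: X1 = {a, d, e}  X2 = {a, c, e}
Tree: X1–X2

A tree decomposition must satisfy three properties: every vertex lies in some bag; for every edge, both endpoints lie together in some bag; and for every vertex, the bags containing it form a connected subtree. Here vertex b appears in no bag, so the decomposition is invalid.

No — vertex b appears in no bag.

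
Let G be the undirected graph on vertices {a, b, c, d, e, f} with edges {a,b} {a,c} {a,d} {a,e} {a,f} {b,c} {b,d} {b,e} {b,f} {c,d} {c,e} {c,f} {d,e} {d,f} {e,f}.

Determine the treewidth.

A width-5 tree decomposition is:
Bags: B1 = {a, b, c, d, e, f}
Tree: (single bag)
With just one bag of size 6, the width is 6 − 1 = 5, so tw(G) ≤ 5. Conversely, {a, b, c, d, e, f} is a clique of size 6, and the vertices of any clique must share a bag in every tree decomposition; so some bag has ≥ 6 vertices and tw(G) ≥ 5. The upper and lower bounds meet at 5, so that is the treewidth.

5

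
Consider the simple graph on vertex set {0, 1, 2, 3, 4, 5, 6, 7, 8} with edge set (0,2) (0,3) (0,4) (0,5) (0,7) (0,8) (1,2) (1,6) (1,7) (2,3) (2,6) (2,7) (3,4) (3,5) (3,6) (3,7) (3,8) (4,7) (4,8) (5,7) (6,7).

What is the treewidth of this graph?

A width-3 tree decomposition is:
Bags: B1 = {2, 3, 6, 7}  B2 = {0, 2, 3, 7}  B3 = {0, 3, 4, 7}  B4 = {0, 3, 5, 7}  B5 = {0, 3, 4, 8}  B6 = {1, 2, 6, 7}
Tree: B1–B2, B2–B3, B3–B4, B3–B5, B1–B6
The largest bag has 4 vertices, giving width 3; this decomposition certifies tw(G) ≤ 3. On the other hand G contains the 4-clique {1, 2, 6, 7}. A clique must lie in a single bag of any decomposition, so no decomposition can have width below 3. Hence tw(G) = 3 exactly.

3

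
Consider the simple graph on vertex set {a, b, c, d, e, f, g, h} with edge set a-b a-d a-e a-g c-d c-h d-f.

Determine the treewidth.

A width-1 tree decomposition is:
Bags: B1 = {c, d}  B2 = {d, f}  B3 = {a, d}  B4 = {a, g}  B5 = {a, e}  B6 = {a, b}  B7 = {c, h}
Tree: B1–B2, B2–B3, B3–B4, B4–B5, B4–B6, B1–B7
Each bag holds 2 vertices, so the decomposition has width 1, which upper-bounds the treewidth. Since G has at least one edge (e.g. d–c), it is not an edgeless graph, so tw(G) ≥ 1. Therefore the treewidth is 1.

1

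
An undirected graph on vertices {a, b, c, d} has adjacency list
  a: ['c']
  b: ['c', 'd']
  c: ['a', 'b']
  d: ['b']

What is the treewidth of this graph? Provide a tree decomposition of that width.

Treewidth 1.
One optimal decomposition is:
Bags: B1 = {b, d}  B2 = {b, c}  B3 = {a, c}
Tree: B1–B2, B2–B3

Every bag has size at most 2, so the width is 2 − 1 = 1 and tw(G) ≤ 1. Any graph with an edge has treewidth ≥ 1, and G has the edge d–b. Combining the bounds, tw(G) = 1.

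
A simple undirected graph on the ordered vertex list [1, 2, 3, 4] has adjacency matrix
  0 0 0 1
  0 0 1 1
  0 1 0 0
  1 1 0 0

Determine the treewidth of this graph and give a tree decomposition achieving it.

Each bag holds 2 vertices, so the decomposition has width 1, which upper-bounds the treewidth. G has an edge, so its treewidth is at least 1. Therefore the treewidth is 1.

Treewidth 1.
Bags: B1 = {1, 4}  B2 = {2, 4}  B3 = {2, 3}
Tree: B1–B2, B2–B3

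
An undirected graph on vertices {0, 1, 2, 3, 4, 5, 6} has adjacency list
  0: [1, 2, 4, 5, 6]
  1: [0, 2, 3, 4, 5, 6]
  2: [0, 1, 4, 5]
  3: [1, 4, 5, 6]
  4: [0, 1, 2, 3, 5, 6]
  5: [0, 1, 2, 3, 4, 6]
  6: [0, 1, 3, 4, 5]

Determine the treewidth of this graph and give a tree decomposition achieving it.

Treewidth 4.
One optimal decomposition is:
Bags: B1 = {0, 1, 4, 5, 6}  B2 = {0, 1, 2, 4, 5}  B3 = {1, 3, 4, 5, 6}
Tree: B1–B2, B1–B3

The largest bag has 5 vertices, giving width 4; this decomposition certifies tw(G) ≤ 4. Conversely, {0, 1, 2, 4, 5} is a clique of size 5, and the vertices of any clique must share a bag in every tree decomposition; so some bag has ≥ 5 vertices and tw(G) ≥ 4. Hence tw(G) = 4 exactly.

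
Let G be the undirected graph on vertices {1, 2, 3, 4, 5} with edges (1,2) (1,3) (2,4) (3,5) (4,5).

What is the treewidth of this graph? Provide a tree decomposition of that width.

Treewidth 2.
Bags: B1 = {3, 4, 5}  B2 = {2, 3, 4}  B3 = {1, 2, 3}
Tree: B1–B2, B2–B3

The largest bag has 3 vertices, giving width 2; this decomposition certifies tw(G) ≤ 2. Since 3–5–4–2–1–3 is a cycle in G, G is not acyclic. Forests are exactly the graphs of treewidth ≤ 1, so tw(G) ≥ 2. Hence tw(G) = 2 exactly.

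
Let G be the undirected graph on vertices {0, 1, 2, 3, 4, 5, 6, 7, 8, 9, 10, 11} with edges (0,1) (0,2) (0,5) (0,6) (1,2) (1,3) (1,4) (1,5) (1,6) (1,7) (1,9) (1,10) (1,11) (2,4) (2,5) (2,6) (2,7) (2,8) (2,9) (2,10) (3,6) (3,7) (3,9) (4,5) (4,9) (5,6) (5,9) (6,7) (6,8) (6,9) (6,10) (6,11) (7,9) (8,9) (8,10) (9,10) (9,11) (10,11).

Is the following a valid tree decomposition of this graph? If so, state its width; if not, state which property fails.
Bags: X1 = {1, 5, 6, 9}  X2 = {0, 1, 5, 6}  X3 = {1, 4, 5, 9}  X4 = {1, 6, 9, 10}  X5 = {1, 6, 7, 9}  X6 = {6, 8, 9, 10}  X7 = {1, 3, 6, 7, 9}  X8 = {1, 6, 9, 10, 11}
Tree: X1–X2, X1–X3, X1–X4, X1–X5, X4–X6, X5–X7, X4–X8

A tree decomposition must satisfy three properties: every vertex lies in some bag; for every edge, both endpoints lie together in some bag; and for every vertex, the bags containing it form a connected subtree. Here vertex 2 appears in no bag, so the decomposition is invalid.

No — vertex 2 appears in no bag.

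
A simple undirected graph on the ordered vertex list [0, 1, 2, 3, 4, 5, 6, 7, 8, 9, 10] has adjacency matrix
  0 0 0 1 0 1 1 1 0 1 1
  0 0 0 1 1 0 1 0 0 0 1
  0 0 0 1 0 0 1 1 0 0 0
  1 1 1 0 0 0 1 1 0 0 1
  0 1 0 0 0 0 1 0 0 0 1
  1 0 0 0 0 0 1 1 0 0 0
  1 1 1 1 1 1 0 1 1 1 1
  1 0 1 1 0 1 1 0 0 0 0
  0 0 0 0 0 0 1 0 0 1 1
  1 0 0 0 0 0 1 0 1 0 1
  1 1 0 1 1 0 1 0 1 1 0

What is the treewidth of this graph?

3

A width-3 tree decomposition is:
Bags: B1 = {0, 3, 6, 7}  B2 = {0, 3, 6, 10}  B3 = {0, 5, 6, 7}  B4 = {1, 3, 6, 10}  B5 = {0, 6, 9, 10}  B6 = {1, 4, 6, 10}  B7 = {2, 3, 6, 7}  B8 = {6, 8, 9, 10}
Tree: B1–B2, B1–B3, B2–B4, B2–B5, B4–B6, B1–B7, B5–B8
Each bag holds 4 vertices, so the decomposition has width 3, which upper-bounds the treewidth. On the other hand G contains the 4-clique {2, 3, 6, 7}. A clique must lie in a single bag of any decomposition, so no decomposition can have width below 3. Combining the bounds, tw(G) = 3.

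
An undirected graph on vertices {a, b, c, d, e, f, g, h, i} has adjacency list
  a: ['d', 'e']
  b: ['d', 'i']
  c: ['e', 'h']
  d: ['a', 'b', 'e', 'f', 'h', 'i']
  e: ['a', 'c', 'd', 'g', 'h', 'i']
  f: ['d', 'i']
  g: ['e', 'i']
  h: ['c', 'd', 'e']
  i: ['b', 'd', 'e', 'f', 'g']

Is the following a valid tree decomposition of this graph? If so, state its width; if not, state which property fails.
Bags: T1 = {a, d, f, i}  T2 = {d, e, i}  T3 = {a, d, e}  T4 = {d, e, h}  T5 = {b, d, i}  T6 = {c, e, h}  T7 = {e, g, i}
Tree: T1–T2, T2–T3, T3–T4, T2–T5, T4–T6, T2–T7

No — bags containing vertex a are not connected in the tree.

A tree decomposition must satisfy three properties: every vertex lies in some bag; for every edge, both endpoints lie together in some bag; and for every vertex, the bags containing it form a connected subtree. Here bags containing vertex a are not connected in the tree, so the decomposition is invalid.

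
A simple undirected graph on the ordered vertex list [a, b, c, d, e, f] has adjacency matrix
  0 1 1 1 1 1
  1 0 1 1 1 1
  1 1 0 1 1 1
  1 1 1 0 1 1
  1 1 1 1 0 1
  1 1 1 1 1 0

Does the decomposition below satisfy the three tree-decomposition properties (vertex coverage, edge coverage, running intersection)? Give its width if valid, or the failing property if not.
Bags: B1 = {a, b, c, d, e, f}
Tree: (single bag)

Yes; width 5.

Every vertex of G appears in some bag (union = {a, b, c, d, e, f}); every edge is covered by a bag; and for each vertex v the set of bags containing v is connected in the bag tree. The decomposition is therefore valid. The largest bag has 6 vertices, so the width is 5.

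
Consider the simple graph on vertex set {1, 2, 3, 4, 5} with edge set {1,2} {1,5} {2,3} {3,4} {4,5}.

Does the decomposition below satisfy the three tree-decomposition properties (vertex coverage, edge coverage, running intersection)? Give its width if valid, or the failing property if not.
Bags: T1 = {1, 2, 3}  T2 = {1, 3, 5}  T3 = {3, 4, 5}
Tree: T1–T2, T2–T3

Yes; width 2.

Every vertex of G appears in some bag (union = {1, 2, 3, 4, 5}); every edge is covered by a bag; and for each vertex v the set of bags containing v is connected in the bag tree. The decomposition is therefore valid. The largest bag has 3 vertices, so the width is 2.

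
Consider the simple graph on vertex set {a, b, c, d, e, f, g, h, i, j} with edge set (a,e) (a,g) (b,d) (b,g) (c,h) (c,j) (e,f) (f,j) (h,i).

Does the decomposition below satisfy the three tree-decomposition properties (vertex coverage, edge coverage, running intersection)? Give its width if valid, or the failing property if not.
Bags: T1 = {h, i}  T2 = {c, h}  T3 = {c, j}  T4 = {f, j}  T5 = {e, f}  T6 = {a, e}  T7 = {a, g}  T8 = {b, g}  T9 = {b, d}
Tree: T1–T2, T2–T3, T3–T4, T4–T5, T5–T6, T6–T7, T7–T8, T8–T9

Yes; width 1.

Vertex coverage: the bags together contain {a, b, c, d, e, f, g, h, i, j}, the full vertex set. Edge coverage: each edge of G has both endpoints in at least one bag. Running intersection: for every vertex, the bags containing it form a connected subtree. All three properties hold, so this is a valid tree decomposition of width max|bag| − 1 = 1, and hence tw(G) ≤ 1.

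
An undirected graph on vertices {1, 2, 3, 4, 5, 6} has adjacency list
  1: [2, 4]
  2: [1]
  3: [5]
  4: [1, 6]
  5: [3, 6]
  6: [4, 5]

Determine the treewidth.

1

A width-1 tree decomposition is:
Bags: B1 = {1, 2}  B2 = {1, 4}  B3 = {4, 6}  B4 = {5, 6}  B5 = {3, 5}
Tree: B1–B2, B2–B3, B3–B4, B4–B5
The largest bag has 2 vertices, giving width 1; this decomposition certifies tw(G) ≤ 1. G has an edge, so its treewidth is at least 1. Therefore the treewidth is 1.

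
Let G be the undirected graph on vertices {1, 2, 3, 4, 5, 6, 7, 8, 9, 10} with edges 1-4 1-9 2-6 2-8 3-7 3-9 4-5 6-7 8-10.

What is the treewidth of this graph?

A width-1 tree decomposition is:
Bags: B1 = {8, 10}  B2 = {2, 8}  B3 = {2, 6}  B4 = {6, 7}  B5 = {3, 7}  B6 = {3, 9}  B7 = {1, 9}  B8 = {1, 4}  B9 = {4, 5}
Tree: B1–B2, B2–B3, B3–B4, B4–B5, B5–B6, B6–B7, B7–B8, B8–B9
Every bag has size at most 2, so the width is 2 − 1 = 1 and tw(G) ≤ 1. Since G has at least one edge (e.g. 10–8), it is not an edgeless graph, so tw(G) ≥ 1. The upper and lower bounds meet at 1, so that is the treewidth.

1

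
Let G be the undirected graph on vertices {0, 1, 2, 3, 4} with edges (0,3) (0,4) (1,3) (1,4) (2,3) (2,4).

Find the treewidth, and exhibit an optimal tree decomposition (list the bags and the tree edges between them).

Every bag has size at most 3, so the width is 3 − 1 = 2 and tw(G) ≤ 2. For the lower bound, G contains the cycle 0–4–2–3–0, so G is not a forest; only forests have treewidth ≤ 1, hence tw(G) ≥ 2. Hence tw(G) = 2 exactly.

Treewidth 2.
One such decomposition:
Bags: B1 = {0, 3, 4}  B2 = {2, 3, 4}  B3 = {1, 3, 4}
Tree: B1–B2, B2–B3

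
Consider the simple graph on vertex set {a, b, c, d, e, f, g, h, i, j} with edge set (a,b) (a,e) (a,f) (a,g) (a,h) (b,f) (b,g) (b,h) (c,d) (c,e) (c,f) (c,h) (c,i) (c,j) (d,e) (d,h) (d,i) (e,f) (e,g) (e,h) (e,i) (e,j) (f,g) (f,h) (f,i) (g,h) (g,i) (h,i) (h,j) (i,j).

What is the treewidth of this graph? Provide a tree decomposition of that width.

Treewidth 4.
Bags: B1 = {c, e, f, h, i}  B2 = {c, d, e, h, i}  B3 = {e, f, g, h, i}  B4 = {a, e, f, g, h}  B5 = {c, e, h, i, j}  B6 = {a, b, f, g, h}
Tree: B1–B2, B1–B3, B3–B4, B1–B5, B4–B6

The largest bag has 5 vertices, giving width 4; this decomposition certifies tw(G) ≤ 4. Conversely, {a, e, f, g, h} is a clique of size 5, and the vertices of any clique must share a bag in every tree decomposition; so some bag has ≥ 5 vertices and tw(G) ≥ 4. Combining the bounds, tw(G) = 4.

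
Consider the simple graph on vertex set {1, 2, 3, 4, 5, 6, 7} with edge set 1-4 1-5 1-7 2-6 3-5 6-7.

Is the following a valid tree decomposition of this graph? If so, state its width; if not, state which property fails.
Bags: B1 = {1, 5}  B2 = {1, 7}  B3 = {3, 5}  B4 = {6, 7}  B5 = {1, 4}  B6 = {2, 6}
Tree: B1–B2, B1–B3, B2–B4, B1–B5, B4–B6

Yes; width 1.

Vertex coverage: the bags together contain {1, 2, 3, 4, 5, 6, 7}, the full vertex set. Edge coverage: each edge of G has both endpoints in at least one bag. Running intersection: for every vertex, the bags containing it form a connected subtree. All three properties hold, so this is a valid tree decomposition of width max|bag| − 1 = 1, and hence tw(G) ≤ 1.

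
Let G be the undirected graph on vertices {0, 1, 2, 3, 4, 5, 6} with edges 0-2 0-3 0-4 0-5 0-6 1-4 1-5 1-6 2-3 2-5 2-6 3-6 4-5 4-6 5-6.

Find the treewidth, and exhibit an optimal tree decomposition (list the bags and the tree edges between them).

Treewidth 3.
Bags: B1 = {0, 2, 5, 6}  B2 = {0, 4, 5, 6}  B3 = {1, 4, 5, 6}  B4 = {0, 2, 3, 6}
Tree: B1–B2, B2–B3, B1–B4

The largest bag has 4 vertices, giving width 3; this decomposition certifies tw(G) ≤ 3. On the other hand G contains the 4-clique {0, 2, 3, 6}. A clique must lie in a single bag of any decomposition, so no decomposition can have width below 3. Hence tw(G) = 3 exactly.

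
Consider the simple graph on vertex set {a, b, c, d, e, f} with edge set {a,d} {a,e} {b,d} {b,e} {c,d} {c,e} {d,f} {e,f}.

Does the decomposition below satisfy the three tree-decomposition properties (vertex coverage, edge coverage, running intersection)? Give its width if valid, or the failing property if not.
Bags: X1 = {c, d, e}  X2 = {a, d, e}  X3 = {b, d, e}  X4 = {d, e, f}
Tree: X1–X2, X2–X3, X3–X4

Checking the three conditions: (i) the bags cover all of {a, b, c, d, e, f}; (ii) for each edge, some bag contains both endpoints; (iii) the bags containing any fixed vertex form a subtree. All hold, so the decomposition is valid with width 3 − 1 = 2.

Yes; width 2.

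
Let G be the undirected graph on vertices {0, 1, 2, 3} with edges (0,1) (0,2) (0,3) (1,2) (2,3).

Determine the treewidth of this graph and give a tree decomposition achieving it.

Each bag holds 3 vertices, so the decomposition has width 2, which upper-bounds the treewidth. On the other hand G contains the 3-clique {0, 1, 2}. A clique must lie in a single bag of any decomposition, so no decomposition can have width below 2. The upper and lower bounds meet at 2, so that is the treewidth.

Treewidth 2.
One such decomposition:
Bags: B1 = {0, 2, 3}  B2 = {0, 1, 2}
Tree: B1–B2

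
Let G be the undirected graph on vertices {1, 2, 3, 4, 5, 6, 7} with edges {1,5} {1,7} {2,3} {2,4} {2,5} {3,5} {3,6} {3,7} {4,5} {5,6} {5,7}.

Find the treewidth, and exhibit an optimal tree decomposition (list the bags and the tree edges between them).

Each bag holds 3 vertices, so the decomposition has width 2, which upper-bounds the treewidth. Conversely, {1, 5, 7} is a clique of size 3, and the vertices of any clique must share a bag in every tree decomposition; so some bag has ≥ 3 vertices and tw(G) ≥ 2. The upper and lower bounds meet at 2, so that is the treewidth.

Treewidth 2.
One such decomposition:
Bags: B1 = {3, 5, 7}  B2 = {1, 5, 7}  B3 = {2, 3, 5}  B4 = {2, 4, 5}  B5 = {3, 5, 6}
Tree: B1–B2, B1–B3, B3–B4, B3–B5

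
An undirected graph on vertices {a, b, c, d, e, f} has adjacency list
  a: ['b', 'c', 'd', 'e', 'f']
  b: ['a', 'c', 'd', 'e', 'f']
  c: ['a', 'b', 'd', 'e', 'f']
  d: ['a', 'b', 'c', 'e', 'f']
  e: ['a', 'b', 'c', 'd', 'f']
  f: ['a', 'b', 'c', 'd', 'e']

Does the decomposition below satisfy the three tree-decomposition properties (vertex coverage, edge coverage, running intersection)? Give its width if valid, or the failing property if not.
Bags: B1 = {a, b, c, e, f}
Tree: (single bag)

No — vertex d appears in no bag.

A tree decomposition must satisfy three properties: every vertex lies in some bag; for every edge, both endpoints lie together in some bag; and for every vertex, the bags containing it form a connected subtree. Here vertex d appears in no bag, so the decomposition is invalid.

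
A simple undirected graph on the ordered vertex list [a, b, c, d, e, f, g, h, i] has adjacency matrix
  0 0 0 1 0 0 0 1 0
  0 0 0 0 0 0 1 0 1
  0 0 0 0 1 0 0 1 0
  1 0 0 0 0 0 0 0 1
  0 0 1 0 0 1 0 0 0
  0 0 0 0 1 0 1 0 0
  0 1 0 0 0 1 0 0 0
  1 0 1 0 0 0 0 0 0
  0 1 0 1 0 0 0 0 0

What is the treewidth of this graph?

A width-2 tree decomposition is:
Bags: B1 = {c, e, h}  B2 = {a, e, h}  B3 = {a, d, e}  B4 = {d, e, i}  B5 = {b, e, i}  B6 = {b, e, g}  B7 = {e, f, g}
Tree: B1–B2, B2–B3, B3–B4, B4–B5, B5–B6, B6–B7
Every bag has size at most 3, so the width is 3 − 1 = 2 and tw(G) ≤ 2. Since e–c–h–a–d–i–b–g–f–e is a cycle in G, G is not acyclic. Forests are exactly the graphs of treewidth ≤ 1, so tw(G) ≥ 2. The upper and lower bounds meet at 2, so that is the treewidth.

2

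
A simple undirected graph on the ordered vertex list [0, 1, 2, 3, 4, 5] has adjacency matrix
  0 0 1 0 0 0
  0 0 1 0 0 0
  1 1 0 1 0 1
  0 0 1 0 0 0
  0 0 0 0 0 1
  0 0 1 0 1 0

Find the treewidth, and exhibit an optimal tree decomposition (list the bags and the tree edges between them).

Every bag has size at most 2, so the width is 2 − 1 = 1 and tw(G) ≤ 1. Any graph with an edge has treewidth ≥ 1, and G has the edge 5–2. Therefore the treewidth is 1.

Treewidth 1.
One optimal decomposition is:
Bags: B1 = {2, 5}  B2 = {2, 3}  B3 = {4, 5}  B4 = {1, 2}  B5 = {0, 2}
Tree: B1–B2, B1–B3, B1–B4, B1–B5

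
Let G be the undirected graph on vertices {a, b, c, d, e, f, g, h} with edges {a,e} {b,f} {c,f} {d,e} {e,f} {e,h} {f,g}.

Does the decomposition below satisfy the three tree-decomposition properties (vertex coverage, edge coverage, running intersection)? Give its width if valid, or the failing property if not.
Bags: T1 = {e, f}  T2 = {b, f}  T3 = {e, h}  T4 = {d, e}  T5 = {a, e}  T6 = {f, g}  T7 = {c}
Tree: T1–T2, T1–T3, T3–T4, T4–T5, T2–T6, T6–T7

No — edge (f,c) lies in no bag.

A tree decomposition must satisfy three properties: every vertex lies in some bag; for every edge, both endpoints lie together in some bag; and for every vertex, the bags containing it form a connected subtree. Here edge (f,c) lies in no bag, so the decomposition is invalid.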